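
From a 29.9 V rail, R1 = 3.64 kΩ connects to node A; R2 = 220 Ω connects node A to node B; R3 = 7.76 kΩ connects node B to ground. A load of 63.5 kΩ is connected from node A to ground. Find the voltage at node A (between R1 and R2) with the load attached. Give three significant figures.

Below node A the series string R2+R3 = 7980 Ω sits in parallel with the 63500 Ω load: 7089 Ω.
V_A = 29.9 × 7089/(3640 + 7089) = 19.8 V.

V ≈ 19.8 V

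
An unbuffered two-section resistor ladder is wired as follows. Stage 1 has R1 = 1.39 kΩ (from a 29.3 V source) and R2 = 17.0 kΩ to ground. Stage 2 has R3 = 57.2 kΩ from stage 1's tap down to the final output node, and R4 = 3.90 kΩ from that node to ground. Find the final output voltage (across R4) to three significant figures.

Stage 2 presents R3+R4 = 61.10 kΩ as a load on stage 1's tap.
Stage 1's lower leg becomes R2‖(R3+R4) = 13.30 kΩ, so V_mid = 29.3 × 13.30/14.69 = 26.53 V.
Stage 2 is itself unloaded: V_out = V_mid × R4/(R3+R4) = 26.53 × 3.90/61.10 = 1.69 V.

V_out ≈ 1.69 V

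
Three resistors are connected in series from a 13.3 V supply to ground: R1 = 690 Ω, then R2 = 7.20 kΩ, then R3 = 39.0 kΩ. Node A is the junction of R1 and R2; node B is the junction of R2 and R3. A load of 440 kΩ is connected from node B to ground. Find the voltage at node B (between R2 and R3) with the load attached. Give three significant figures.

V ≈ 10.9 V

At node B, R3 is in parallel with the load: R3‖R_L = 35820 Ω.
Below node A the resistance is R2 + (R3‖R_L) = 43020 Ω, so V_A = 13.3 × 43020/43710 = 13.09 V.
Then V_B = V_A × (R3‖R_L)/(R2 + R3‖R_L) = 13.09 × 35820/43020 = 10.9 V.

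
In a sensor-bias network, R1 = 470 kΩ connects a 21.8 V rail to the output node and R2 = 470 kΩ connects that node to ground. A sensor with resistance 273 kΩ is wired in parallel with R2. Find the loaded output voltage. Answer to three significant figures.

V_out ≈ 5.86 V

The load sits in parallel with R2: R2‖R_L = (470 × 273) / (470 + 273) = 172.7 kΩ.
V_out = 21.8 × 172.7 / (470 + 172.7) = 21.8 × 172.7/642.7 = 5.86 V.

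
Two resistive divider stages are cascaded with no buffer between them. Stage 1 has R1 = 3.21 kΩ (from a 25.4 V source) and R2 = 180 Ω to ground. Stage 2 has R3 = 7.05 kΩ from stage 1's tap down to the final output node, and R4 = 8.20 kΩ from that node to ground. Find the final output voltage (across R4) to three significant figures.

Stage 2 presents R3+R4 = 15250 Ω as a load on stage 1's tap.
Stage 1's lower leg becomes R2‖(R3+R4) = 177.9 Ω, so V_mid = 25.4 × 177.9/3388 = 1.334 V.
Stage 2 is itself unloaded: V_out = V_mid × R4/(R3+R4) = 1.334 × 8200/15250 = 0.717 V.

V_out ≈ 0.717 V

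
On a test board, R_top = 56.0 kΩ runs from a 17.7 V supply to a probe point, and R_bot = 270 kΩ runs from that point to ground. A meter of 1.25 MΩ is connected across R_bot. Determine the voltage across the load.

V_out ≈ 14.1 V

The load sits in parallel with R_bot: R_bot‖R_L = (270 × 1250) / (270 + 1250) = 222.0 kΩ.
V_out = 17.7 × 222.0 / (56.0 + 222.0) = 17.7 × 222.0/278.0 = 14.1 V.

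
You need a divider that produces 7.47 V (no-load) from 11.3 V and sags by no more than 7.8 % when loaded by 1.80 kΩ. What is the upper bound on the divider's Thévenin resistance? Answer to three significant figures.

R_th ≤ 152 Ω

Loading drop = R_th/(R_th + R_L) ≤ 0.0780, so R_th ≤ R_L · ε/(1−ε) = 1.80 kΩ × 0.0780/0.9220 = 152 Ω.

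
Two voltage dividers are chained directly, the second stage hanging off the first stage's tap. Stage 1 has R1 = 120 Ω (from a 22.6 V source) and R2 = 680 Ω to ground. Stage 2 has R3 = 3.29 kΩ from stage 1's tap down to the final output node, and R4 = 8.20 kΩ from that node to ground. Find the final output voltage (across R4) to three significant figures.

V_out ≈ 13.6 V

Stage 2 presents R3+R4 = 11490 Ω as a load on stage 1's tap.
Stage 1's lower leg becomes R2‖(R3+R4) = 642.0 Ω, so V_mid = 22.6 × 642.0/762.0 = 19.04 V.
Stage 2 is itself unloaded: V_out = V_mid × R4/(R3+R4) = 19.04 × 8200/11490 = 13.6 V.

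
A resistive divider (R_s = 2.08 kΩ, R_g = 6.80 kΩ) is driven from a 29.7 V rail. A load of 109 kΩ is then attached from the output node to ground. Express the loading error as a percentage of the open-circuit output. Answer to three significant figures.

The divider's output (Thévenin) resistance is R_s‖R_g = 1.593 kΩ.
Fractional drop under load = R_th/(R_th + R_L) = 1.593 / (1.593 + 109) = 0.01440.
So the output falls by 1.44 %.

1.44 %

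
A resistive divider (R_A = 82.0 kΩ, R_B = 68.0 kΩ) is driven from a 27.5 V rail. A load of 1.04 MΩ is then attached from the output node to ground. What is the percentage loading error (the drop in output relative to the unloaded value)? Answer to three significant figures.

3.45 %

The divider's output (Thévenin) resistance is R_A‖R_B = 37.17 kΩ.
Fractional drop under load = R_th/(R_th + R_L) = 37.17 / (37.17 + 1040) = 0.03451.
So the output falls by 3.45 %.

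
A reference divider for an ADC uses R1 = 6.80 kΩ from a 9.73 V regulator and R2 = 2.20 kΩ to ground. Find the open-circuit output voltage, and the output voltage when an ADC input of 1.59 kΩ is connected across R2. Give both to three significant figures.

Open-circuit: V = 9.73 × 2.20/(6.80 + 2.20) = 2.38 V.
With the load, R2 becomes R2‖R_L = 0.9230 kΩ, so V = 9.73 × 0.9230/7.723 = 1.16 V.

Unloaded: 2.38 V; loaded: 1.16 V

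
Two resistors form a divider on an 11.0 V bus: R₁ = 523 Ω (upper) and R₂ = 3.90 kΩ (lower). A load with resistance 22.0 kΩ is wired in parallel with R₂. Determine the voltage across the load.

V_out ≈ 9.50 V

The load sits in parallel with R₂: R₂‖R_L = (3900 × 22000) / (3900 + 22000) = 3313 Ω.
V_out = 11.0 × 3313 / (523 + 3313) = 11.0 × 3313/3836 = 9.50 V.
(Unloaded it would have been 9.70 V.)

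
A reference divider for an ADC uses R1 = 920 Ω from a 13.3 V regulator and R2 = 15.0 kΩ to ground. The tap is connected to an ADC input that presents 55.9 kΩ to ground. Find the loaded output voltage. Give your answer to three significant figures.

V_out ≈ 12.3 V

The load sits in parallel with R2: R2‖R_L = (15000 × 55900) / (15000 + 55900) = 11830 Ω.
V_out = 13.3 × 11830 / (920 + 11830) = 13.3 × 11830/12750 = 12.3 V.
(Unloaded it would have been 12.5 V.)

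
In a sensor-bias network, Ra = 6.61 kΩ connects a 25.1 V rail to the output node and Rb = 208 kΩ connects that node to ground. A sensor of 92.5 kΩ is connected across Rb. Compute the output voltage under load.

V_out ≈ 22.8 V

The load sits in parallel with Rb: Rb‖R_L = (208 × 92.5) / (208 + 92.5) = 64.03 kΩ.
V_out = 25.1 × 64.03 / (6.61 + 64.03) = 25.1 × 64.03/70.64 = 22.8 V.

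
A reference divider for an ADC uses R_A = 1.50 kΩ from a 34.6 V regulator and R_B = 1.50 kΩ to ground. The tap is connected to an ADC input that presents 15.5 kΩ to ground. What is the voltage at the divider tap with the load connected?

V_out ≈ 16.5 V

The load sits in parallel with R_B: R_B‖R_L = (1.50 × 15.5) / (1.50 + 15.5) = 1.368 kΩ.
V_out = 34.6 × 1.368 / (1.50 + 1.368) = 34.6 × 1.368/2.868 = 16.5 V.
(Unloaded it would have been 17.3 V.)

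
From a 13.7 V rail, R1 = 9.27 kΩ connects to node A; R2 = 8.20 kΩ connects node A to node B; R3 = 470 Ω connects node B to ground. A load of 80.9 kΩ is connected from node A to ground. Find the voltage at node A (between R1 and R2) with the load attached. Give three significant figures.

Below node A the series string R2+R3 = 8670 Ω sits in parallel with the 80900 Ω load: 7831 Ω.
V_A = 13.7 × 7831/(9270 + 7831) = 6.27 V.

V ≈ 6.27 V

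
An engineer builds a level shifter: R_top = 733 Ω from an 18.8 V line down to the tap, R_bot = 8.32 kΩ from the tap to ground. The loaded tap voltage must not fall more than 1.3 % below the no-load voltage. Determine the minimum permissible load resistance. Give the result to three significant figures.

Output resistance R_th = R_top‖R_bot = (733 × 8320)/9053 = 673.7 Ω.
The fractional drop is R_th/(R_th + R_L); requiring this ≤ 0.0130 gives R_L ≥ R_th(1/0.0130 − 1) = 673.7 × 75.92 = 51.1 kΩ.

R_L(min) ≈ 51.1 kΩ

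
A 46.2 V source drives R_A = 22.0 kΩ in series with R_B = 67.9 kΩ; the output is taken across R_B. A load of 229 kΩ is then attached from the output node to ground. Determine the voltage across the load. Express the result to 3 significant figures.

The load sits in parallel with R_B: R_B‖R_L = (67.9 × 229) / (67.9 + 229) = 52.37 kΩ.
V_out = 46.2 × 52.37 / (22.0 + 52.37) = 46.2 × 52.37/74.37 = 32.5 V.

V_out ≈ 32.5 V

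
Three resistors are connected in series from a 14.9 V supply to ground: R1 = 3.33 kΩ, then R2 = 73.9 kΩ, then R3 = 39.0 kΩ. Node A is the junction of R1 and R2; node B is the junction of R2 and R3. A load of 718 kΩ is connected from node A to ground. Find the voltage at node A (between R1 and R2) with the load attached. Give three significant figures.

V ≈ 14.4 V

Below node A the series string R2+R3 = 112.9 kΩ sits in parallel with the 718 kΩ load: 97.56 kΩ.
V_A = 14.9 × 97.56/(3.33 + 97.56) = 14.4 V.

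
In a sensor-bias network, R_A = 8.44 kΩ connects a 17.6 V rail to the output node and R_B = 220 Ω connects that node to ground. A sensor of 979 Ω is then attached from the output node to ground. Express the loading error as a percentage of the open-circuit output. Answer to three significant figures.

18.0 %

The divider's output (Thévenin) resistance is R_A‖R_B = 214.4 Ω.
Fractional drop under load = R_th/(R_th + R_L) = 214.4 / (214.4 + 979) = 0.1797.
So the output falls by 18.0 %.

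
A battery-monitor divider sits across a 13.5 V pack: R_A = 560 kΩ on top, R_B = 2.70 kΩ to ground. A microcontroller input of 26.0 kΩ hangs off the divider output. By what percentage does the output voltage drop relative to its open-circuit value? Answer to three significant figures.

9.37 %

Unloaded V = 13.5 × 2.70/562.7 = 0.064777 V.
Loaded: R_B‖R_L = 2.446 kΩ, giving V = 13.5 × 2.446/562.4 = 0.058709 V.
Drop = (0.064777 − 0.058709) / 0.064777 = 9.37 %.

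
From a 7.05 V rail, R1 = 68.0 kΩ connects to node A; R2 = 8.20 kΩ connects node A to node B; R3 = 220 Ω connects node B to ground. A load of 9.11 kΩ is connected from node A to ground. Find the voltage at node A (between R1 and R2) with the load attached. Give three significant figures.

V ≈ 0.426 V

Below node A the series string R2+R3 = 8420 Ω sits in parallel with the 9110 Ω load: 4376 Ω.
V_A = 7.05 × 4376/(68000 + 4376) = 0.426 V.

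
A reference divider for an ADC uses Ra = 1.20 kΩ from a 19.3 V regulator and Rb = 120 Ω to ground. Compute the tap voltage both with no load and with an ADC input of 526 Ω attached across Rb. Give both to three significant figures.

Open-circuit: V = 19.3 × 120/(1200 + 120) = 1.75 V.
With the load, Rb becomes Rb‖R_L = 97.71 Ω, so V = 19.3 × 97.71/1298 = 1.45 V.

Unloaded: 1.75 V; loaded: 1.45 V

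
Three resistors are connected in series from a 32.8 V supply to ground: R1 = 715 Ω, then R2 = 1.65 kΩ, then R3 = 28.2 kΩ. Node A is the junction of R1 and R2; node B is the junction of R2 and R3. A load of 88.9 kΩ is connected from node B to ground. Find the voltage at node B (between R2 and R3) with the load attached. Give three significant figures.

V ≈ 29.5 V

At node B, R3 is in parallel with the load: R3‖R_L = 21410 Ω.
Below node A the resistance is R2 + (R3‖R_L) = 23060 Ω, so V_A = 32.8 × 23060/23770 = 31.81 V.
Then V_B = V_A × (R3‖R_L)/(R2 + R3‖R_L) = 31.81 × 21410/23060 = 29.5 V.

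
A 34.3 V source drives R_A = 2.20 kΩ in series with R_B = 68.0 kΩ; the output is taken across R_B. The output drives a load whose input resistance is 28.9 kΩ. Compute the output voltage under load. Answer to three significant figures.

V_out ≈ 30.9 V

The load sits in parallel with R_B: R_B‖R_L = (68.0 × 28.9) / (68.0 + 28.9) = 20.28 kΩ.
V_out = 34.3 × 20.28 / (2.20 + 20.28) = 34.3 × 20.28/22.48 = 30.9 V.
(Unloaded it would have been 33.2 V.)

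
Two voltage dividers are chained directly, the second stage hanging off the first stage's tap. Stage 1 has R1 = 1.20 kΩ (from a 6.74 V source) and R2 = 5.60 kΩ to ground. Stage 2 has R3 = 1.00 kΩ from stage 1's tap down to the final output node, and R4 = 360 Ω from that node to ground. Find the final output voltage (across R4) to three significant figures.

Stage 2 presents R3+R4 = 1360 Ω as a load on stage 1's tap.
Stage 1's lower leg becomes R2‖(R3+R4) = 1094 Ω, so V_mid = 6.74 × 1094/2294 = 3.215 V.
Stage 2 is itself unloaded: V_out = V_mid × R4/(R3+R4) = 3.215 × 360/1360 = 0.851 V.

V_out ≈ 0.851 V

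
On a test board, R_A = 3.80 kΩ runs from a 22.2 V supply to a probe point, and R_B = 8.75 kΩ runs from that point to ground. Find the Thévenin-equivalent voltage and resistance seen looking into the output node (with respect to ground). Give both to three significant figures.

V_th is the open-circuit tap voltage: 22.2 × 8.75/(3.80 + 8.75) = 15.5 V.
With the supply zeroed, R_A and R_B appear in parallel from the tap: R_th = R_A‖R_B = (3.80 × 8.75)/12.55 = 2.65 kΩ.

V_th = 15.5 V, R_th = 2.65 kΩ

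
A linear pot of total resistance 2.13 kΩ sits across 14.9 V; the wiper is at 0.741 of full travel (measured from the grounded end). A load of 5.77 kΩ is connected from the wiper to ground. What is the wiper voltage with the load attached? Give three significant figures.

V ≈ 10.3 V

The wiper splits the pot into (1−α)R = 551.7 Ω above and αR = 1578 Ω below.
Lower section ‖ load = 1239 Ω.
V_wiper = 14.9 × 1239/(551.7 + 1239) = 10.3 V.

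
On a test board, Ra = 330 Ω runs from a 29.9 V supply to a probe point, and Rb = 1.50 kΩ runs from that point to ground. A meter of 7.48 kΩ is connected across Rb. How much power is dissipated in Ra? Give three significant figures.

P ≈ 118 mW

Total resistance from the source is Ra + (Rb‖R_L) = 1579 Ω, so I = 29.9/1579 Ω = 18.93 mA.
P = I²·Ra = (18.93 mA)² × 330 Ω = 118 mW.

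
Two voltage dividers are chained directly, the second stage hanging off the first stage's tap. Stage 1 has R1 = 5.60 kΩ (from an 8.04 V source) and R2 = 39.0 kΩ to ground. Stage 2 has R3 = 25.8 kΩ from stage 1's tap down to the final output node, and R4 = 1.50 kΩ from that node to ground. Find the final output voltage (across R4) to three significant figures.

Stage 2 presents R3+R4 = 27.30 kΩ as a load on stage 1's tap.
Stage 1's lower leg becomes R2‖(R3+R4) = 16.06 kΩ, so V_mid = 8.04 × 16.06/21.66 = 5.961 V.
Stage 2 is itself unloaded: V_out = V_mid × R4/(R3+R4) = 5.961 × 1.50/27.30 = 0.328 V.

V_out ≈ 0.328 V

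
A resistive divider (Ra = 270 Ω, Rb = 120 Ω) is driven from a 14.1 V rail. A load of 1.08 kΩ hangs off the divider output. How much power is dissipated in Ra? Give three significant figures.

P ≈ 376 mW

Total resistance from the source is Ra + (Rb‖R_L) = 378.0 Ω, so I = 14.1/378.0 Ω = 37.30 mA.
P = I²·Ra = (37.30 mA)² × 270 Ω = 376 mW.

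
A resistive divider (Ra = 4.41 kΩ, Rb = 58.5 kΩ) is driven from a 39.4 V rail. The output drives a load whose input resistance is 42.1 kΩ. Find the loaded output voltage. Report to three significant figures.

V_out ≈ 33.4 V

The load sits in parallel with Rb: Rb‖R_L = (58.5 × 42.1) / (58.5 + 42.1) = 24.48 kΩ.
V_out = 39.4 × 24.48 / (4.41 + 24.48) = 39.4 × 24.48/28.89 = 33.4 V.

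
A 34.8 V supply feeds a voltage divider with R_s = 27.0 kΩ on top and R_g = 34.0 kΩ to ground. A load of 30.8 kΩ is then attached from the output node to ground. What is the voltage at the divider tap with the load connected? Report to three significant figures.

The load sits in parallel with R_g: R_g‖R_L = (34.0 × 30.8) / (34.0 + 30.8) = 16.16 kΩ.
V_out = 34.8 × 16.16 / (27.0 + 16.16) = 34.8 × 16.16/43.16 = 13.0 V.

V_out ≈ 13.0 V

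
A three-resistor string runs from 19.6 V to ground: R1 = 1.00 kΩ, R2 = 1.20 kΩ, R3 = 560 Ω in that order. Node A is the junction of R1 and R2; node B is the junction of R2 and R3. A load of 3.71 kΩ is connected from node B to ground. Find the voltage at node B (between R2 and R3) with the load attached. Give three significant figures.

V ≈ 3.55 V

At node B, R3 is in parallel with the load: R3‖R_L = 486.6 Ω.
Below node A the resistance is R2 + (R3‖R_L) = 1687 Ω, so V_A = 19.6 × 1687/2687 = 12.30 V.
Then V_B = V_A × (R3‖R_L)/(R2 + R3‖R_L) = 12.30 × 486.6/1687 = 3.55 V.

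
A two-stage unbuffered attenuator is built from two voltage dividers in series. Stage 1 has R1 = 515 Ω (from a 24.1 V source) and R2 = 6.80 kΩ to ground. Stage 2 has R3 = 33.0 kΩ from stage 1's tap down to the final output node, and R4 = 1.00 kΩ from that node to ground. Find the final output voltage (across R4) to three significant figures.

Stage 2 presents R3+R4 = 34000 Ω as a load on stage 1's tap.
Stage 1's lower leg becomes R2‖(R3+R4) = 5667 Ω, so V_mid = 24.1 × 5667/6182 = 22.09 V.
Stage 2 is itself unloaded: V_out = V_mid × R4/(R3+R4) = 22.09 × 1000/34000 = 0.650 V.

V_out ≈ 0.650 V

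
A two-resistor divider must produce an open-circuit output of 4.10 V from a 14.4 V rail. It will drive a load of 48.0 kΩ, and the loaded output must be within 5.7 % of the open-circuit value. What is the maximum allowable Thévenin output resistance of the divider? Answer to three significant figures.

R_th ≤ 2.90 kΩ

Loading drop = R_th/(R_th + R_L) ≤ 0.0570, so R_th ≤ R_L · ε/(1−ε) = 48.0 kΩ × 0.0570/0.9430 = 2.90 kΩ.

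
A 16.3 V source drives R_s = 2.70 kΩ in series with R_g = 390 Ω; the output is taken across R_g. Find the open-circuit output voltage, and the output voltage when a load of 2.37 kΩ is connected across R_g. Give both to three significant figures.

Open-circuit: V = 16.3 × 390/(2700 + 390) = 2.06 V.
With the load, R_g becomes R_g‖R_L = 334.9 Ω, so V = 16.3 × 334.9/3035 = 1.80 V.

Unloaded: 2.06 V; loaded: 1.80 V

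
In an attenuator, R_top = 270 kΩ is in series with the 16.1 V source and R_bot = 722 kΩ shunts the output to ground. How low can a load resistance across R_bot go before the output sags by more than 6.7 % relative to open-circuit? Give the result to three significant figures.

Output resistance R_th = R_top‖R_bot = (270 × 722)/992.0 = 196.5 kΩ.
The fractional drop is R_th/(R_th + R_L); requiring this ≤ 0.0670 gives R_L ≥ R_th(1/0.0670 − 1) = 196.5 × 13.93 = 2.74 MΩ.

R_L(min) ≈ 2.74 MΩ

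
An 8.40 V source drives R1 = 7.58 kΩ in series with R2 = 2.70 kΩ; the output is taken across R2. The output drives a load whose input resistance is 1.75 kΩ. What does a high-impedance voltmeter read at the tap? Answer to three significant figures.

V_out ≈ 1.03 V

The load sits in parallel with R2: R2‖R_L = (2.70 × 1.75) / (2.70 + 1.75) = 1.062 kΩ.
V_out = 8.40 × 1.062 / (7.58 + 1.062) = 8.40 × 1.062/8.642 = 1.03 V.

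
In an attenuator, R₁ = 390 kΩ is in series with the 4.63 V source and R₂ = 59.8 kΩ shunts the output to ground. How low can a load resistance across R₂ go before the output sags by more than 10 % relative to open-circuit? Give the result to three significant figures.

Output resistance R_th = R₁‖R₂ = (390 × 59.8)/449.8 = 51.85 kΩ.
The fractional drop is R_th/(R_th + R_L); requiring this ≤ 0.100 gives R_L ≥ R_th(1/0.100 − 1) = 51.85 × 9.000 = 467 kΩ.

R_L(min) ≈ 467 kΩ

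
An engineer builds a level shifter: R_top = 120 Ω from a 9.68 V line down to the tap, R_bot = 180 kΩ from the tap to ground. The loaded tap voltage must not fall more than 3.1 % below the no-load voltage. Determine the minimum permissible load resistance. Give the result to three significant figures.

Output resistance R_th = R_top‖R_bot = (120 × 180000)/180100 = 119.9 Ω.
The fractional drop is R_th/(R_th + R_L); requiring this ≤ 0.0310 gives R_L ≥ R_th(1/0.0310 − 1) = 119.9 × 31.26 = 3.75 kΩ.

R_L(min) ≈ 3.75 kΩ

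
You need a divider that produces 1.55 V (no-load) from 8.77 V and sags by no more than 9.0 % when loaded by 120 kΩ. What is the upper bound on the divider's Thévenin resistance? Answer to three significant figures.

Loading drop = R_th/(R_th + R_L) ≤ 0.0900, so R_th ≤ R_L · ε/(1−ε) = 120 kΩ × 0.0900/0.9100 = 11.9 kΩ.
(Any R1, R2 with R2/(R1+R2) = 0.177 and R1‖R2 ≤ 11.9 kΩ will meet the spec.)

R_th ≤ 11.9 kΩ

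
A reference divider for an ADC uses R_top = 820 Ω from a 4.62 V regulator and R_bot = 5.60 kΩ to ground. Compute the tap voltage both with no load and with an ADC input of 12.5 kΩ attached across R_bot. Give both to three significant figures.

Open-circuit: V = 4.62 × 5600/(820 + 5600) = 4.03 V.
With the load, R_bot becomes R_bot‖R_L = 3867 Ω, so V = 4.62 × 3867/4687 = 3.81 V.

Unloaded: 4.03 V; loaded: 3.81 V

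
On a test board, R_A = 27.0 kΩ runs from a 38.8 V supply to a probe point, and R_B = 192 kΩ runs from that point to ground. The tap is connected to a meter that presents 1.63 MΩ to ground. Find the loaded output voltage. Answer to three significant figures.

The load sits in parallel with R_B: R_B‖R_L = (192 × 1630) / (192 + 1630) = 171.8 kΩ.
V_out = 38.8 × 171.8 / (27.0 + 171.8) = 38.8 × 171.8/198.8 = 33.5 V.

V_out ≈ 33.5 V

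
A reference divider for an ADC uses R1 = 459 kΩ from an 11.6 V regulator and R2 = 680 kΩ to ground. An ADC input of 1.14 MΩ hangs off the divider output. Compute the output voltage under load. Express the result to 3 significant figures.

The load sits in parallel with R2: R2‖R_L = (680 × 1140) / (680 + 1140) = 425.9 kΩ.
V_out = 11.6 × 425.9 / (459 + 425.9) = 11.6 × 425.9/884.9 = 5.58 V.

V_out ≈ 5.58 V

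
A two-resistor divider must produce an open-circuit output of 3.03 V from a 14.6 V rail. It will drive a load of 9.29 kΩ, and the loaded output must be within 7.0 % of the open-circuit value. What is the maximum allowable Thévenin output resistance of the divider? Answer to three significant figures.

R_th ≤ 699 Ω

Loading drop = R_th/(R_th + R_L) ≤ 0.0700, so R_th ≤ R_L · ε/(1−ε) = 9.29 kΩ × 0.0700/0.9300 = 699 Ω.
(Any R1, R2 with R2/(R1+R2) = 0.208 and R1‖R2 ≤ 699 Ω will meet the spec.)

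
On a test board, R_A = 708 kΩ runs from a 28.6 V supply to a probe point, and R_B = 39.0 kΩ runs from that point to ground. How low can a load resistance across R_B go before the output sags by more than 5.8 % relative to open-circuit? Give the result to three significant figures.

R_L(min) ≈ 600 kΩ

Output resistance R_th = R_A‖R_B = (708 × 39.0)/747.0 = 36.96 kΩ.
The fractional drop is R_th/(R_th + R_L); requiring this ≤ 0.0580 gives R_L ≥ R_th(1/0.0580 − 1) = 36.96 × 16.24 = 600 kΩ.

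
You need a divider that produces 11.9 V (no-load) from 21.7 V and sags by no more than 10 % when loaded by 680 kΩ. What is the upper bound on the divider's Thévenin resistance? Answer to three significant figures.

Loading drop = R_th/(R_th + R_L) ≤ 0.100, so R_th ≤ R_L · ε/(1−ε) = 680 kΩ × 0.100/0.9000 = 75.6 kΩ.

R_th ≤ 75.6 kΩ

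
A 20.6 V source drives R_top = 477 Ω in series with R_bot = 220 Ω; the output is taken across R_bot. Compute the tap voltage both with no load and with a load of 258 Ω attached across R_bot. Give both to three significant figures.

Unloaded: 6.50 V; loaded: 4.11 V

Open-circuit: V = 20.6 × 220/(477 + 220) = 6.50 V.
With the load, R_bot becomes R_bot‖R_L = 118.7 Ω, so V = 20.6 × 118.7/595.7 = 4.11 V.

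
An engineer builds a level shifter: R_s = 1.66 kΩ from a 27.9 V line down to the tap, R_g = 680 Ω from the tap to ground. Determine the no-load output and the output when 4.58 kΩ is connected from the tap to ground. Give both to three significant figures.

Open-circuit: V = 27.9 × 680/(1660 + 680) = 8.11 V.
With the load, R_g becomes R_g‖R_L = 592.1 Ω, so V = 27.9 × 592.1/2252 = 7.34 V.

Unloaded: 8.11 V; loaded: 7.34 V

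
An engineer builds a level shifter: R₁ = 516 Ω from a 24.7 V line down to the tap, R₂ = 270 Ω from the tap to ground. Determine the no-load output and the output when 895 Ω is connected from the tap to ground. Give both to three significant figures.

Open-circuit: V = 24.7 × 270/(516 + 270) = 8.48 V.
With the load, R₂ becomes R₂‖R_L = 207.4 Ω, so V = 24.7 × 207.4/723.4 = 7.08 V.

Unloaded: 8.48 V; loaded: 7.08 V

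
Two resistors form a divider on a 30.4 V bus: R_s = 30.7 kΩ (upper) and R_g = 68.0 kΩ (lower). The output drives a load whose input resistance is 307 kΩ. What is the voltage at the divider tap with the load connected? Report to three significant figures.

V_out ≈ 19.6 V

The load sits in parallel with R_g: R_g‖R_L = (68.0 × 307) / (68.0 + 307) = 55.67 kΩ.
V_out = 30.4 × 55.67 / (30.7 + 55.67) = 30.4 × 55.67/86.37 = 19.6 V.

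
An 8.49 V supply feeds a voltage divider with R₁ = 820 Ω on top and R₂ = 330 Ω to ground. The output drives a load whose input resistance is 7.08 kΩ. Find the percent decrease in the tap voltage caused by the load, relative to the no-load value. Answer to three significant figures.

The divider's output (Thévenin) resistance is R₁‖R₂ = 235.3 Ω.
Fractional drop under load = R_th/(R_th + R_L) = 235.3 / (235.3 + 7080) = 0.03217.
So the output falls by 3.22 %.

3.22 %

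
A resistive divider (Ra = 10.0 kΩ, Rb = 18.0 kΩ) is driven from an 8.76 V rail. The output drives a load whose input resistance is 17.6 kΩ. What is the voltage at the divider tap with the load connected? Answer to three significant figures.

V_out ≈ 4.12 V

The load sits in parallel with Rb: Rb‖R_L = (18.0 × 17.6) / (18.0 + 17.6) = 8.899 kΩ.
V_out = 8.76 × 8.899 / (10.0 + 8.899) = 8.76 × 8.899/18.90 = 4.12 V.
(Unloaded it would have been 5.63 V.)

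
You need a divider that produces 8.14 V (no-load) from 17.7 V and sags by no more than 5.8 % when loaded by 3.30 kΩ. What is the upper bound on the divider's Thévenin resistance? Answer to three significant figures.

R_th ≤ 203 Ω

Loading drop = R_th/(R_th + R_L) ≤ 0.0580, so R_th ≤ R_L · ε/(1−ε) = 3.30 kΩ × 0.0580/0.9420 = 203 Ω.
(Any R1, R2 with R2/(R1+R2) = 0.460 and R1‖R2 ≤ 203 Ω will meet the spec.)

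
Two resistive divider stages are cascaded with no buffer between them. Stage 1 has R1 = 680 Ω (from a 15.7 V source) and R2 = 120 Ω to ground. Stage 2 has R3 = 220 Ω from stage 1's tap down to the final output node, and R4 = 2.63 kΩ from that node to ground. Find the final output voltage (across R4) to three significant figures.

V_out ≈ 2.10 V

Stage 2 presents R3+R4 = 2850 Ω as a load on stage 1's tap.
Stage 1's lower leg becomes R2‖(R3+R4) = 115.2 Ω, so V_mid = 15.7 × 115.2/795.2 = 2.274 V.
Stage 2 is itself unloaded: V_out = V_mid × R4/(R3+R4) = 2.274 × 2630/2850 = 2.10 V.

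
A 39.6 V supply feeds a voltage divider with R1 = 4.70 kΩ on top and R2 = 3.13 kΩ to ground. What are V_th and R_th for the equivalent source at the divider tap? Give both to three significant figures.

V_th is the open-circuit tap voltage: 39.6 × 3.13/(4.70 + 3.13) = 15.8 V.
With the supply zeroed, R1 and R2 appear in parallel from the tap: R_th = R1‖R2 = (4.70 × 3.13)/7.830 = 1.88 kΩ.

V_th = 15.8 V, R_th = 1.88 kΩ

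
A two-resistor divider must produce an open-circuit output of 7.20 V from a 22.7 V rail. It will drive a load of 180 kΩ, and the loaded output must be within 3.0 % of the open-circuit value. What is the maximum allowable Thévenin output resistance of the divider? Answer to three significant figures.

Loading drop = R_th/(R_th + R_L) ≤ 0.0300, so R_th ≤ R_L · ε/(1−ε) = 180 kΩ × 0.0300/0.9700 = 5.57 kΩ.
(Any R1, R2 with R2/(R1+R2) = 0.317 and R1‖R2 ≤ 5.57 kΩ will meet the spec.)

R_th ≤ 5.57 kΩ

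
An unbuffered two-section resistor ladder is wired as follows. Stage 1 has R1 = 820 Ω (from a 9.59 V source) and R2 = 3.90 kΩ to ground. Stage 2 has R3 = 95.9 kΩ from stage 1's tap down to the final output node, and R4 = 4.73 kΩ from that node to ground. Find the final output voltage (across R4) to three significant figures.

V_out ≈ 0.370 V

Stage 2 presents R3+R4 = 100600 Ω as a load on stage 1's tap.
Stage 1's lower leg becomes R2‖(R3+R4) = 3754 Ω, so V_mid = 9.59 × 3754/4574 = 7.871 V.
Stage 2 is itself unloaded: V_out = V_mid × R4/(R3+R4) = 7.871 × 4730/100600 = 0.370 V.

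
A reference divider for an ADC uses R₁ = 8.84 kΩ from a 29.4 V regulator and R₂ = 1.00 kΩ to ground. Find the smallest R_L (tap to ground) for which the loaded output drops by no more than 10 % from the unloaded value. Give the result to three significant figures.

R_L(min) ≈ 8.09 kΩ

Output resistance R_th = R₁‖R₂ = (8840 × 1000)/9840 = 898.4 Ω.
The fractional drop is R_th/(R_th + R_L); requiring this ≤ 0.100 gives R_L ≥ R_th(1/0.100 − 1) = 898.4 × 9.000 = 8.09 kΩ.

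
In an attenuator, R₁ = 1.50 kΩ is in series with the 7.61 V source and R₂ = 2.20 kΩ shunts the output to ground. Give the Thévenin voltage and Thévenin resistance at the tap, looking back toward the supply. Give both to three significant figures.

V_th = 4.52 V, R_th = 892 Ω

V_th is the open-circuit tap voltage: 7.61 × 2.20/(1.50 + 2.20) = 4.52 V.
With the supply zeroed, R₁ and R₂ appear in parallel from the tap: R_th = R₁‖R₂ = (1.50 × 2.20)/3.700 = 892 Ω.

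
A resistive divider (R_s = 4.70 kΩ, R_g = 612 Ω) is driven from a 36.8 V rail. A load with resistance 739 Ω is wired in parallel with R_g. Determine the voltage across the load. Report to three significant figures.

V_out ≈ 2.45 V

The load sits in parallel with R_g: R_g‖R_L = (612 × 739) / (612 + 739) = 334.8 Ω.
V_out = 36.8 × 334.8 / (4700 + 334.8) = 36.8 × 334.8/5035 = 2.45 V.
(Unloaded it would have been 4.24 V.)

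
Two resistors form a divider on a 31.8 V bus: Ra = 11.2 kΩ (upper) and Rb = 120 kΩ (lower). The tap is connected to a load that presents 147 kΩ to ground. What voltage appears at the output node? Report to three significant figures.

The load sits in parallel with Rb: Rb‖R_L = (120 × 147) / (120 + 147) = 66.07 kΩ.
V_out = 31.8 × 66.07 / (11.2 + 66.07) = 31.8 × 66.07/77.27 = 27.2 V.
(Unloaded it would have been 29.1 V.)

V_out ≈ 27.2 V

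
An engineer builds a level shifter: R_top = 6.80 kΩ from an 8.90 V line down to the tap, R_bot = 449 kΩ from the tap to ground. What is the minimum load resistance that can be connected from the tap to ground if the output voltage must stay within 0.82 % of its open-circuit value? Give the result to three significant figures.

Output resistance R_th = R_top‖R_bot = (6.80 × 449)/455.8 = 6.699 kΩ.
The fractional drop is R_th/(R_th + R_L); requiring this ≤ 0.00820 gives R_L ≥ R_th(1/0.00820 − 1) = 6.699 × 121.0 = 810 kΩ.

R_L(min) ≈ 810 kΩ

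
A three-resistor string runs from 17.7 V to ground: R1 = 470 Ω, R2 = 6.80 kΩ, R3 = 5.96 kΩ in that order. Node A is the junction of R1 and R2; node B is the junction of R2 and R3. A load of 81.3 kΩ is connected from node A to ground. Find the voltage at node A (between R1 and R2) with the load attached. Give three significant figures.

Below node A the series string R2+R3 = 12760 Ω sits in parallel with the 81300 Ω load: 11030 Ω.
V_A = 17.7 × 11030/(470 + 11030) = 17.0 V.

V ≈ 17.0 V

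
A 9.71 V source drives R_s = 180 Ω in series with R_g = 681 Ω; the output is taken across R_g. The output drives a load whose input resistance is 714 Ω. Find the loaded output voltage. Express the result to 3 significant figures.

The load sits in parallel with R_g: R_g‖R_L = (681 × 714) / (681 + 714) = 348.6 Ω.
V_out = 9.71 × 348.6 / (180 + 348.6) = 9.71 × 348.6/528.6 = 6.40 V.

V_out ≈ 6.40 V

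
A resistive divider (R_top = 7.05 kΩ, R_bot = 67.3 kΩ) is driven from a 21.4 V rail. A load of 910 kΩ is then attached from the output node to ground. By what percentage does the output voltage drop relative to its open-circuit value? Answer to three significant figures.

The divider's output (Thévenin) resistance is R_top‖R_bot = 6.382 kΩ.
Fractional drop under load = R_th/(R_th + R_L) = 6.382 / (6.382 + 910) = 0.006964.
So the output falls by 0.696 %.

0.696 %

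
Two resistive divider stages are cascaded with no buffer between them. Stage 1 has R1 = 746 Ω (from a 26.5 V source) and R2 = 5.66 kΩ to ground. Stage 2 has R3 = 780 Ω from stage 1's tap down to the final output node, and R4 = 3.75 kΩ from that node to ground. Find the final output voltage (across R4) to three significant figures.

V_out ≈ 16.9 V

Stage 2 presents R3+R4 = 4530 Ω as a load on stage 1's tap.
Stage 1's lower leg becomes R2‖(R3+R4) = 2516 Ω, so V_mid = 26.5 × 2516/3262 = 20.44 V.
Stage 2 is itself unloaded: V_out = V_mid × R4/(R3+R4) = 20.44 × 3750/4530 = 16.9 V.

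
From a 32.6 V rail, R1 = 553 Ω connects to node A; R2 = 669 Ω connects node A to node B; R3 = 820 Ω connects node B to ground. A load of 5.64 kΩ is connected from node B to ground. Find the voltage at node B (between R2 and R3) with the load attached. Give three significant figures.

V ≈ 12.0 V

At node B, R3 is in parallel with the load: R3‖R_L = 715.9 Ω.
Below node A the resistance is R2 + (R3‖R_L) = 1385 Ω, so V_A = 32.6 × 1385/1938 = 23.30 V.
Then V_B = V_A × (R3‖R_L)/(R2 + R3‖R_L) = 23.30 × 715.9/1385 = 12.0 V.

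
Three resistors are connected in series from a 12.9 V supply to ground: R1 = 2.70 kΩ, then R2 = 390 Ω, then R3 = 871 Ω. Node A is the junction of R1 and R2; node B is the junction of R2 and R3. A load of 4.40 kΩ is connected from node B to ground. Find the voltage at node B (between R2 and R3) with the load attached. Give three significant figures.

V ≈ 2.46 V

At node B, R3 is in parallel with the load: R3‖R_L = 727.1 Ω.
Below node A the resistance is R2 + (R3‖R_L) = 1117 Ω, so V_A = 12.9 × 1117/3817 = 3.775 V.
Then V_B = V_A × (R3‖R_L)/(R2 + R3‖R_L) = 3.775 × 727.1/1117 = 2.46 V.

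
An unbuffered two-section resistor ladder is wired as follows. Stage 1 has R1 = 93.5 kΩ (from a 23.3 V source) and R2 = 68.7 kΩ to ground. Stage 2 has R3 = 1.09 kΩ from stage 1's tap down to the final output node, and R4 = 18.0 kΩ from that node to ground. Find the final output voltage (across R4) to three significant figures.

V_out ≈ 3.03 V

Stage 2 presents R3+R4 = 19.09 kΩ as a load on stage 1's tap.
Stage 1's lower leg becomes R2‖(R3+R4) = 14.94 kΩ, so V_mid = 23.3 × 14.94/108.4 = 3.210 V.
Stage 2 is itself unloaded: V_out = V_mid × R4/(R3+R4) = 3.210 × 18.0/19.09 = 3.03 V.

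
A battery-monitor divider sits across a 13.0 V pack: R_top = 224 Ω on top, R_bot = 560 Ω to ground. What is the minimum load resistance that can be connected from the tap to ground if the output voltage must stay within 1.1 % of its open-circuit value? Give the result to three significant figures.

R_L(min) ≈ 14.4 kΩ

Output resistance R_th = R_top‖R_bot = (224 × 560)/784.0 = 160.0 Ω.
The fractional drop is R_th/(R_th + R_L); requiring this ≤ 0.0110 gives R_L ≥ R_th(1/0.0110 − 1) = 160.0 × 89.91 = 14.4 kΩ.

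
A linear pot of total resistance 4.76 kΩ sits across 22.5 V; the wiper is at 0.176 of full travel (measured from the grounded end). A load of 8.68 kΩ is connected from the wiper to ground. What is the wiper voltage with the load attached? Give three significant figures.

The wiper splits the pot into (1−α)R = 3922 Ω above and αR = 837.8 Ω below.
Lower section ‖ load = 764.0 Ω.
V_wiper = 22.5 × 764.0/(3922 + 764.0) = 3.67 V.

V ≈ 3.67 V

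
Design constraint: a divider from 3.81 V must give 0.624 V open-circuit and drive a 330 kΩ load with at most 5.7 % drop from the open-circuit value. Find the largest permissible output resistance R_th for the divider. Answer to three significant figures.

Loading drop = R_th/(R_th + R_L) ≤ 0.0570, so R_th ≤ R_L · ε/(1−ε) = 330 kΩ × 0.0570/0.9430 = 19.9 kΩ.
(Any R1, R2 with R2/(R1+R2) = 0.164 and R1‖R2 ≤ 19.9 kΩ will meet the spec.)

R_th ≤ 19.9 kΩ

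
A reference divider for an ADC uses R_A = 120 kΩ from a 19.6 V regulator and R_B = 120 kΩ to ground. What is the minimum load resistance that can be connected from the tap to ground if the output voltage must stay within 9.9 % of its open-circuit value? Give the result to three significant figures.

R_L(min) ≈ 546 kΩ

Output resistance R_th = R_A‖R_B = (120 × 120)/240.0 = 60.00 kΩ.
The fractional drop is R_th/(R_th + R_L); requiring this ≤ 0.0990 gives R_L ≥ R_th(1/0.0990 − 1) = 60.00 × 9.101 = 546 kΩ.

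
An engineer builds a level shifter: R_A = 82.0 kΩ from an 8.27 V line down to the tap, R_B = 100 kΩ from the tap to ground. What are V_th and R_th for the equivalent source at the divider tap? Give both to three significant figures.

V_th = 4.54 V, R_th = 45.1 kΩ

V_th is the open-circuit tap voltage: 8.27 × 100/(82.0 + 100) = 4.54 V.
With the supply zeroed, R_A and R_B appear in parallel from the tap: R_th = R_A‖R_B = (82.0 × 100)/182.0 = 45.1 kΩ.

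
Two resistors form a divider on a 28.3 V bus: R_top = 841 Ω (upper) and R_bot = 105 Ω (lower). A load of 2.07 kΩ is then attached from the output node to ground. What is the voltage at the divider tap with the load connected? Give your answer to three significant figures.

The load sits in parallel with R_bot: R_bot‖R_L = (105 × 2070) / (105 + 2070) = 99.93 Ω.
V_out = 28.3 × 99.93 / (841 + 99.93) = 28.3 × 99.93/940.9 = 3.01 V.

V_out ≈ 3.01 V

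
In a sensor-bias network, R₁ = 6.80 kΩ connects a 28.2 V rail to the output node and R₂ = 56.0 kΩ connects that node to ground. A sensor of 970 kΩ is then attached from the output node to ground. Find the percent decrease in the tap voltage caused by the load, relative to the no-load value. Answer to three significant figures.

0.621 %

The divider's output (Thévenin) resistance is R₁‖R₂ = 6.064 kΩ.
Fractional drop under load = R_th/(R_th + R_L) = 6.064 / (6.064 + 970) = 0.006212.
So the output falls by 0.621 %.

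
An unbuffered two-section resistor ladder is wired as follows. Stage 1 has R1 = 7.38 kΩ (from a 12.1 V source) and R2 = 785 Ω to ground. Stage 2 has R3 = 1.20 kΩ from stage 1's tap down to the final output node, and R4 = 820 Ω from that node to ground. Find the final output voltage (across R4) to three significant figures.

V_out ≈ 0.349 V

Stage 2 presents R3+R4 = 2020 Ω as a load on stage 1's tap.
Stage 1's lower leg becomes R2‖(R3+R4) = 565.3 Ω, so V_mid = 12.1 × 565.3/7945 = 0.8609 V.
Stage 2 is itself unloaded: V_out = V_mid × R4/(R3+R4) = 0.8609 × 820/2020 = 0.349 V.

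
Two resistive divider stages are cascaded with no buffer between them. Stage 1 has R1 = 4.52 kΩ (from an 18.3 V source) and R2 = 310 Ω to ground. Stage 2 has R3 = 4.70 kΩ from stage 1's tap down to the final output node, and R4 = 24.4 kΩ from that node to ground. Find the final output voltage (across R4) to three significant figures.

Stage 2 presents R3+R4 = 29100 Ω as a load on stage 1's tap.
Stage 1's lower leg becomes R2‖(R3+R4) = 306.7 Ω, so V_mid = 18.3 × 306.7/4827 = 1.163 V.
Stage 2 is itself unloaded: V_out = V_mid × R4/(R3+R4) = 1.163 × 24400/29100 = 0.975 V.

V_out ≈ 0.975 V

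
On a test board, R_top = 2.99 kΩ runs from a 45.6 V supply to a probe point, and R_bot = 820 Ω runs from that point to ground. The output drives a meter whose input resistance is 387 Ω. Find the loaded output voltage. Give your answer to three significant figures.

V_out ≈ 3.69 V

The load sits in parallel with R_bot: R_bot‖R_L = (820 × 387) / (820 + 387) = 262.9 Ω.
V_out = 45.6 × 262.9 / (2990 + 262.9) = 45.6 × 262.9/3253 = 3.69 V.
(Unloaded it would have been 9.81 V.)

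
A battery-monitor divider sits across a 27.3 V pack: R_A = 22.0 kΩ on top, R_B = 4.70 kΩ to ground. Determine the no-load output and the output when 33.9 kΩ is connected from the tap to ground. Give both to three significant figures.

Open-circuit: V = 27.3 × 4.70/(22.0 + 4.70) = 4.81 V.
With the load, R_B becomes R_B‖R_L = 4.128 kΩ, so V = 27.3 × 4.128/26.13 = 4.31 V.

Unloaded: 4.81 V; loaded: 4.31 V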